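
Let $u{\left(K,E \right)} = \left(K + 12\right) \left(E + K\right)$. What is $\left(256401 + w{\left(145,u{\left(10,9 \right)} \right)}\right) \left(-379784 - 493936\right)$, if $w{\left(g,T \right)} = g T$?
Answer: $-276978850920$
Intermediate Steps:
$u{\left(K,E \right)} = \left(12 + K\right) \left(E + K\right)$
$w{\left(g,T \right)} = T g$
$\left(256401 + w{\left(145,u{\left(10,9 \right)} \right)}\right) \left(-379784 - 493936\right) = \left(256401 + \left(10^{2} + 12 \cdot 9 + 12 \cdot 10 + 9 \cdot 10\right) 145\right) \left(-379784 - 493936\right) = \left(256401 + \left(100 + 108 + 120 + 90\right) 145\right) \left(-873720\right) = \left(256401 + 418 \cdot 145\right) \left(-873720\right) = \left(256401 + 60610\right) \left(-873720\right) = 317011 \left(-873720\right) = -276978850920$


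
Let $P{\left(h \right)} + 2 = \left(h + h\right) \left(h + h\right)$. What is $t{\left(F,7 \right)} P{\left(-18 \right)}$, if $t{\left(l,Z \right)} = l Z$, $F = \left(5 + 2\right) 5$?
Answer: $317030$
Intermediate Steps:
$P{\left(h \right)} = -2 + 4 h^{2}$ ($P{\left(h \right)} = -2 + \left(h + h\right) \left(h + h\right) = -2 + 2 h 2 h = -2 + 4 h^{2}$)
$F = 35$ ($F = 7 \cdot 5 = 35$)
$t{\left(l,Z \right)} = Z l$
$t{\left(F,7 \right)} P{\left(-18 \right)} = 7 \cdot 35 \left(-2 + 4 \left(-18\right)^{2}\right) = 245 \left(-2 + 4 \cdot 324\right) = 245 \left(-2 + 1296\right) = 245 \cdot 1294 = 317030$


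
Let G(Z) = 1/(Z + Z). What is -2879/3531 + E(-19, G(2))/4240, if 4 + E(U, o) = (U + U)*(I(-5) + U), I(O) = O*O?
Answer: -1628269/1871430 ≈ -0.87007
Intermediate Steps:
G(Z) = 1/(2*Z)
I(O) = O²
E(U, o) = -4 + 2*U*(25 + U) (E(U, o) = -4 + (U + U)*((-5)² + U) = -4 + (2*U)*(25 + U) = -4 + 2*U*(25 + U))
-2879/3531 + E(-19, G(2))/4240 = -2879/3531 + (-4 + 2*(-19)² + 50*(-19))/4240 = -2879*1/3531 + (-4 + 2*361 - 950)*(1/4240) = -2879/3531 + (-4 + 722 - 950)*(1/4240) = -2879/3531 - 232*1/4240 = -2879/3531 - 29/530 = -1628269/1871430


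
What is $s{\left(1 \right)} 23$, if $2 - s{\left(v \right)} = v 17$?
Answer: $-345$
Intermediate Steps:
$s{\left(v \right)} = 2 - 17 v$ ($s{\left(v \right)} = 2 - v 17 = 2 - 17 v$)
$s{\left(1 \right)} 23 = \left(2 - 17\right) 23 = \left(-15\right) 23 = -345$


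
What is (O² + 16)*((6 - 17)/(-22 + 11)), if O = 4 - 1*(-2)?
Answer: 52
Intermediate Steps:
O = 6 (O = 4 + 2 = 6)
(O² + 16)*((6 - 17)/(-22 + 11)) = (6² + 16)*((6 - 17)/(-22 + 11)) = (36 + 16)*(-11/(-11)) = 52*(-11*(-1/11)) = 52*1 = 52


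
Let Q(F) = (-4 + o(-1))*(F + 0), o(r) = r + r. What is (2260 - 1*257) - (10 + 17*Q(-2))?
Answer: 1789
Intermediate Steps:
o(r) = 2*r
Q(F) = -6*F (Q(F) = (-4 + 2*(-1))*(F + 0) = (-4 - 2)*F = -6*F)
(2260 - 1*257) - (10 + 17*Q(-2)) = (2260 - 1*257) - (10 + 17*(-6*(-2))) = (2260 - 257) - (10 + 17*12) = 2003 - (10 + 204) = 2003 - 1*214 = 2003 - 214 = 1789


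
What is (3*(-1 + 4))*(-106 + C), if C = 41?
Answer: -585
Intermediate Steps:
(3*(-1 + 4))*(-106 + C) = (3*(-1 + 4))*(-106 + 41) = (3*3)*(-65) = 9*(-65) = -585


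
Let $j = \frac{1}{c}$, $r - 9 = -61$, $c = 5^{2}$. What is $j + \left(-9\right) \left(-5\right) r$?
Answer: $- \frac{58499}{25} \approx -2340.0$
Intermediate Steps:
$c = 25$
$r = -52$ ($r = 9 - 61 = -52$)
$j = \frac{1}{25} \approx 0.04$
$j + \left(-9\right) \left(-5\right) r = \frac{1}{25} + \left(-9\right) \left(-5\right) \left(-52\right) = \frac{1}{25} + 45 \left(-52\right) = \frac{1}{25} - 2340 = - \frac{58499}{25}$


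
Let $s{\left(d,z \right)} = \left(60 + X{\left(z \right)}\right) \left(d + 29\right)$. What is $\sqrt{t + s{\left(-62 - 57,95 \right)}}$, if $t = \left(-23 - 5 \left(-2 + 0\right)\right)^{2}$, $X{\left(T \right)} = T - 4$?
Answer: $i \sqrt{13421} \approx 115.85 i$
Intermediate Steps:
$X{\left(T \right)} = -4 + T$
$s{\left(d,z \right)} = \left(29 + d\right) \left(56 + z\right)$ ($s{\left(d,z \right)} = \left(60 + \left(-4 + z\right)\right) \left(d + 29\right) = \left(56 + z\right) \left(29 + d\right) = \left(29 + d\right) \left(56 + z\right)$)
$t = 169$ ($t = \left(-23 - -10\right)^{2} = \left(-23 + 10\right)^{2} = \left(-13\right)^{2} = 169$)
$\sqrt{t + s{\left(-62 - 57,95 \right)}} = \sqrt{169 + \left(1624 + 29 \cdot 95 + 56 \left(-62 - 57\right) + \left(-62 - 57\right) 95\right)} = \sqrt{169 + \left(1624 + 2755 + 56 \left(-62 - 57\right) + \left(-62 - 57\right) 95\right)} = \sqrt{169 + \left(1624 + 2755 + 56 \left(-119\right) - 11305\right)} = \sqrt{169 + \left(1624 + 2755 - 6664 - 11305\right)} = \sqrt{169 - 13590} = \sqrt{-13421} = i \sqrt{13421}$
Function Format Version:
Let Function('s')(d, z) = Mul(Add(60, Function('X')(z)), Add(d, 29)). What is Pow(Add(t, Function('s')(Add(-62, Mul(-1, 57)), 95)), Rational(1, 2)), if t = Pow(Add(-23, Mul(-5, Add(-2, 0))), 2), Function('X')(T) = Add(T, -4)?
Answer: Mul(I, Pow(13421, Rational(1, 2))) ≈ Mul(115.85, I)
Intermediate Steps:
Function('X')(T) = Add(-4, T)
Function('s')(d, z) = Mul(Add(29, d), Add(56, z)) (Function('s')(d, z) = Mul(Add(60, Add(-4, z)), Add(d, 29)) = Mul(Add(56, z), Add(29, d)) = Mul(Add(29, d), Add(56, z)))
t = 169 (t = Pow(Add(-23, Mul(-5, -2)), 2) = Pow(Add(-23, 10), 2) = Pow(-13, 2) = 169)
Pow(Add(t, Function('s')(Add(-62, Mul(-1, 57)), 95)), Rational(1, 2)) = Pow(Add(169, Add(1624, Mul(29, 95), Mul(56, Add(-62, Mul(-1, 57))), Mul(Add(-62, Mul(-1, 57)), 95))), Rational(1, 2)) = Pow(Add(169, Add(1624, 2755, Mul(56, Add(-62, -57)), Mul(Add(-62, -57), 95))), Rational(1, 2)) = Pow(Add(169, Add(1624, 2755, Mul(56, -119), Mul(-119, 95))), Rational(1, 2)) = Pow(Add(169, Add(1624, 2755, -6664, -11305)), Rational(1, 2)) = Pow(Add(169, -13590), Rational(1, 2)) = Pow(-13421, Rational(1, 2)) = Mul(I, Pow(13421, Rational(1, 2)))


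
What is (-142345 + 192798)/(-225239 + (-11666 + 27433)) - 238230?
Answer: -49902565013/209472 ≈ -2.3823e+5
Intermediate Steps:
(-142345 + 192798)/(-225239 + (-11666 + 27433)) - 238230 = 50453/(-225239 + 15767) - 238230 = 50453/(-209472) - 238230 = 50453*(-1/209472) - 238230 = -50453/209472 - 238230 = -49902565013/209472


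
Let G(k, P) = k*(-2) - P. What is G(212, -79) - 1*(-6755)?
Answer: 6410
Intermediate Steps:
G(k, P) = -P - 2*k (G(k, P) = -2*k - P = -P - 2*k)
G(212, -79) - 1*(-6755) = (-1*(-79) - 2*212) - 1*(-6755) = (79 - 424) + 6755 = -345 + 6755 = 6410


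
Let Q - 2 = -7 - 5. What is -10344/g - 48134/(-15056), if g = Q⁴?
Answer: 10175023/4705000 ≈ 2.1626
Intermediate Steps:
Q = -10 (Q = 2 + (-7 - 5) = 2 - 12 = -10)
g = 10000 (g = (-10)⁴ = 10000)
-10344/g - 48134/(-15056) = -10344/10000 - 48134/(-15056) = -10344*1/10000 - 48134*(-1/15056) = -1293/1250 + 24067/7528 = 10175023/4705000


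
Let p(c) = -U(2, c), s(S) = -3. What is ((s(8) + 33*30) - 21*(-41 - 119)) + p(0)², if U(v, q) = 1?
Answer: 4348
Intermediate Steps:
p(c) = -1 (p(c) = -1*1 = -1)
((s(8) + 33*30) - 21*(-41 - 119)) + p(0)² = ((-3 + 33*30) - 21*(-41 - 119)) + (-1)² = ((-3 + 990) - 21*(-160)) + 1 = (987 + 3360) + 1 = 4347 + 1 = 4348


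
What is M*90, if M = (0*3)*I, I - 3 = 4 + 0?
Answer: 0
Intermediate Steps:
I = 7 (I = 3 + (4 + 0) = 3 + 4 = 7)
M = 0 (M = (0*3)*7 = 0*7 = 0)
M*90 = 0*90 = 0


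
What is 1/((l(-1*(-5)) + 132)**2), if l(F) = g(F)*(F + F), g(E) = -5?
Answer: 1/6724 ≈ 0.00014872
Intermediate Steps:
l(F) = -10*F (l(F) = -5*(F + F) = -10*F)
1/((l(-1*(-5)) + 132)**2) = 1/((-(-10)*(-5) + 132)**2) = 1/((-10*5 + 132)**2) = 1/((-50 + 132)**2) = 1/(82**2) = 1/6724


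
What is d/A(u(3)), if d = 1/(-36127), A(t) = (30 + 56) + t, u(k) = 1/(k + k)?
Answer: -6/18677659 ≈ -3.2124e-7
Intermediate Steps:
u(k) = 1/(2*k)
A(t) = 86 + t
d = -1/36127 ≈ -2.7680e-5
d/A(u(3)) = -1/(36127*(86 + (1/2)/3)) = -1/(36127*(86 + (1/2)*(1/3))) = -1/(36127*(86 + 1/6)) = -1/(36127*517/6) = -1/36127*6/517 = -6/18677659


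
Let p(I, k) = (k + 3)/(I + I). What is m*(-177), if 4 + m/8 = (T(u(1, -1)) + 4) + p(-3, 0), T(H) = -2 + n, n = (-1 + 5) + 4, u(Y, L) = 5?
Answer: -7788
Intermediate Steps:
p(I, k) = (3 + k)/(2*I) (p(I, k) = (3 + k)/((2*I)) = (3 + k)*(1/(2*I)) = (3 + k)/(2*I))
n = 8 (n = 4 + 4 = 8)
T(H) = 6 (T(H) = -2 + 8 = 6)
m = 44 (m = -32 + 8*((6 + 4) + (½)*(3 + 0)/(-3)) = -32 + 8*(10 + (½)*(-⅓)*3) = -32 + 8*(10 - ½) = -32 + 8*(19/2) = -32 + 76 = 44)
m*(-177) = 44*(-177) = -7788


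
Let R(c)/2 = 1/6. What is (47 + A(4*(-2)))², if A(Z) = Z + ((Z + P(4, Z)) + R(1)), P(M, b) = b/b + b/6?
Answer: 961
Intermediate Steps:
P(M, b) = 1 + b/6 (P(M, b) = 1 + b*(⅙) = 1 + b/6)
R(c) = ⅓ (R(c) = 2/6 = 2*(⅙) = ⅓)
A(Z) = 4/3 + 13*Z/6 (A(Z) = Z + ((Z + (1 + Z/6)) + ⅓) = Z + ((1 + 7*Z/6) + ⅓) = Z + (4/3 + 7*Z/6) = 4/3 + 13*Z/6)
(47 + A(4*(-2)))² = (47 + (4/3 + 13*(4*(-2))/6))² = (47 + (4/3 + (13/6)*(-8)))² = (47 + (4/3 - 52/3))² = (47 - 16)² = 31² = 961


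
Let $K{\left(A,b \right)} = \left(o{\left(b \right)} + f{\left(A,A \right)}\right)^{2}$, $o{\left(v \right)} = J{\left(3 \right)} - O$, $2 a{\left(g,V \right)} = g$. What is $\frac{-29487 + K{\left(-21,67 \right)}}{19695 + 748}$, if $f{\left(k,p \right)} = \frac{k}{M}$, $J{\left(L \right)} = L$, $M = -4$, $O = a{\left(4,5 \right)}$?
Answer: $- \frac{471167}{327088} \approx -1.4405$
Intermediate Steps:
$a{\left(g,V \right)} = \frac{g}{2}$
$O = 2$ ($O = \frac{1}{2} \cdot 4 = 2$)
$f{\left(k,p \right)} = - \frac{k}{4}$ ($f{\left(k,p \right)} = \frac{k}{-4} = k \left(- \frac{1}{4}\right) = - \frac{k}{4}$)
$o{\left(v \right)} = 1$ ($o{\left(v \right)} = 3 - 2 = 1$)
$K{\left(A,b \right)} = \left(1 - \frac{A}{4}\right)^{2}$
$\frac{-29487 + K{\left(-21,67 \right)}}{19695 + 748} = \frac{-29487 + \frac{\left(4 - -21\right)^{2}}{16}}{19695 + 748} = \frac{-29487 + \frac{\left(4 + 21\right)^{2}}{16}}{20443} = \left(-29487 + \frac{25^{2}}{16}\right) \frac{1}{20443} = \left(-29487 + \frac{1}{16} \cdot 625\right) \frac{1}{20443} = \left(-29487 + \frac{625}{16}\right) \frac{1}{20443} = \left(- \frac{471167}{16}\right) \frac{1}{20443} = - \frac{471167}{327088}$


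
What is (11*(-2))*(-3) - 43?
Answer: 23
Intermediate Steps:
(11*(-2))*(-3) - 43 = -22*(-3) - 43 = 66 - 43 = 23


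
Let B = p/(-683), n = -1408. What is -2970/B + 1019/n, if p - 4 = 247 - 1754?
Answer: -317519293/235136 ≈ -1350.4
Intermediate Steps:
p = -1503 (p = 4 + (247 - 1754) = 4 - 1507 = -1503)
B = 1503/683 (B = -1503/(-683) = -1503*(-1/683) = 1503/683 ≈ 2.2006)
-2970/B + 1019/n = -2970/1503/683 + 1019/(-1408) = -2970*683/1503 + 1019*(-1/1408) = -225390/167 - 1019/1408 = -317519293/235136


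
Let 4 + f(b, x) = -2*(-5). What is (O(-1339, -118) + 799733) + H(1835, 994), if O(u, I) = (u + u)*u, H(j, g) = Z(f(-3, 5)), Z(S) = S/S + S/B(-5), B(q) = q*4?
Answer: 43855757/10 ≈ 4.3856e+6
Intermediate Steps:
B(q) = 4*q
f(b, x) = 6 (f(b, x) = -4 - 2*(-5) = -4 + 10 = 6)
Z(S) = 1 - S/20 (Z(S) = S/S + S/((4*(-5))) = 1 + S/(-20) = 1 + S*(-1/20) = 1 - S/20)
H(j, g) = 7/10 (H(j, g) = 1 - 1/20*6 = 1 - 3/10 = 7/10)
O(u, I) = 2*u² (O(u, I) = (2*u)*u = 2*u²)
(O(-1339, -118) + 799733) + H(1835, 994) = (2*(-1339)² + 799733) + 7/10 = (2*1792921 + 799733) + 7/10 = (3585842 + 799733) + 7/10 = 4385575 + 7/10 = 43855757/10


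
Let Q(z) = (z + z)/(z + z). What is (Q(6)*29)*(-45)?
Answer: -1305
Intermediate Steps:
Q(z) = 1 (Q(z) = (2*z)/((2*z)) = (2*z)*(1/(2*z)) = 1)
(Q(6)*29)*(-45) = (1*29)*(-45) = 29*(-45) = -1305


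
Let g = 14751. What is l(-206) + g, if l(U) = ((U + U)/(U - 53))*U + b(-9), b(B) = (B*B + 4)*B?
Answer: 3537502/259 ≈ 13658.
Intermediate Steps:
b(B) = B*(4 + B**2) (b(B) = (B**2 + 4)*B = (4 + B**2)*B = B*(4 + B**2))
l(U) = -765 + 2*U**2/(-53 + U) (l(U) = ((U + U)/(U - 53))*U - 9*(4 + (-9)**2) = ((2*U)/(-53 + U))*U - 9*(4 + 81) = (2*U/(-53 + U))*U - 9*85 = 2*U**2/(-53 + U) - 765 = -765 + 2*U**2/(-53 + U))
l(-206) + g = (40545 - 765*(-206) + 2*(-206)**2)/(-53 - 206) + 14751 = (40545 + 157590 + 2*42436)/(-259) + 14751 = -(40545 + 157590 + 84872)/259 + 14751 = -1/259*283007 + 14751 = -283007/259 + 14751 = 3537502/259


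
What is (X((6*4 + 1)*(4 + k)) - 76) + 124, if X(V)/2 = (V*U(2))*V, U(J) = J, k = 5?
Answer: 202548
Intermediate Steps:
X(V) = 4*V**2 (X(V) = 2*((V*2)*V) = 2*((2*V)*V) = 2*(2*V**2) = 4*V**2)
(X((6*4 + 1)*(4 + k)) - 76) + 124 = (4*((6*4 + 1)*(4 + 5))**2 - 76) + 124 = (4*((24 + 1)*9)**2 - 76) + 124 = (4*(25*9)**2 - 76) + 124 = (4*225**2 - 76) + 124 = (4*50625 - 76) + 124 = (202500 - 76) + 124 = 202424 + 124 = 202548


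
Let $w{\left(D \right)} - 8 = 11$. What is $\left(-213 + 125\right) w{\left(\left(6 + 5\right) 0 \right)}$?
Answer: $-1672$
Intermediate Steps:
$w{\left(D \right)} = 19$ ($w{\left(D \right)} = 8 + 11 = 19$)
$\left(-213 + 125\right) w{\left(\left(6 + 5\right) 0 \right)} = \left(-213 + 125\right) 19 = \left(-88\right) 19 = -1672$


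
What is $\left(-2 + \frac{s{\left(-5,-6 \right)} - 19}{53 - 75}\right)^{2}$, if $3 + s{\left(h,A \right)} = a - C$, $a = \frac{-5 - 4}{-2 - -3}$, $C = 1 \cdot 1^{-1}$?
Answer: $\frac{36}{121} \approx 0.29752$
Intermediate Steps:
$C = 1$ ($C = 1 \cdot 1 = 1$)
$a = -9$ ($a = - \frac{9}{-2 + 3} = - \frac{9}{1} = \left(-9\right) 1 = -9$)
$s{\left(h,A \right)} = -13$ ($s{\left(h,A \right)} = -3 - 10 = -13$)
$\left(-2 + \frac{s{\left(-5,-6 \right)} - 19}{53 - 75}\right)^{2} = \left(-2 + \frac{-13 - 19}{53 - 75}\right)^{2} = \left(-2 - \frac{32}{-22}\right)^{2} = \left(-2 - - \frac{16}{11}\right)^{2} = \left(-2 + \frac{16}{11}\right)^{2} = \left(- \frac{6}{11}\right)^{2} = \frac{36}{121}$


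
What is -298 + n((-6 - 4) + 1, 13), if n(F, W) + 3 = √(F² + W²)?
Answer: -301 + 5*√10 ≈ -285.19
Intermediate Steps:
n(F, W) = -3 + √(F² + W²)
-298 + n((-6 - 4) + 1, 13) = -298 + (-3 + √(((-6 - 4) + 1)² + 13²)) = -298 + (-3 + √((-10 + 1)² + 169)) = -298 + (-3 + √((-9)² + 169)) = -298 + (-3 + √(81 + 169)) = -298 + (-3 + √250) = -298 + (-3 + 5*√10) = -301 + 5*√10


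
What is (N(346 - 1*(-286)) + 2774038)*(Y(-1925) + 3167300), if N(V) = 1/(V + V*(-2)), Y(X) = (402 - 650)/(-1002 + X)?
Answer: 4063323758018781555/462466 ≈ 8.7862e+12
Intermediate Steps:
Y(X) = -248/(-1002 + X)
N(V) = -1/V (N(V) = 1/(V - 2*V) = 1/(-V) = -1/V)
(N(346 - 1*(-286)) + 2774038)*(Y(-1925) + 3167300) = (-1/(346 - 1*(-286)) + 2774038)*(-248/(-1002 - 1925) + 3167300) = (-1/(346 + 286) + 2774038)*(-248/(-2927) + 3167300) = (-1/632 + 2774038)*(-248*(-1/2927) + 3167300) = (-1*1/632 + 2774038)*(248/2927 + 3167300) = (-1/632 + 2774038)*(9270687348/2927) = (1753192015/632)*(9270687348/2927) = 4063323758018781555/462466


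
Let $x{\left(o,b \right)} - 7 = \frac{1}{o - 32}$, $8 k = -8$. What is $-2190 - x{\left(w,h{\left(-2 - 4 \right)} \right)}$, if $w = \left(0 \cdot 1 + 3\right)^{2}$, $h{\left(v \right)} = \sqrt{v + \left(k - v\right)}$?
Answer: $- \frac{50530}{23} \approx -2197.0$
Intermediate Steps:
$k = -1$ ($k = \frac{1}{8} \left(-8\right) = -1$)
$h{\left(v \right)} = i$ ($h{\left(v \right)} = \sqrt{v - \left(1 + v\right)} = \sqrt{-1} = i$)
$w = 9$ ($w = \left(0 + 3\right)^{2} = 3^{2} = 9$)
$x{\left(o,b \right)} = 7 + \frac{1}{-32 + o}$ ($x{\left(o,b \right)} = 7 + \frac{1}{o - 32} = 7 + \frac{1}{-32 + o}$)
$-2190 - x{\left(w,h{\left(-2 - 4 \right)} \right)} = -2190 - \frac{-223 + 7 \cdot 9}{-32 + 9} = -2190 - \frac{-223 + 63}{-23} = -2190 - \left(- \frac{1}{23}\right) \left(-160\right) = -2190 - \frac{160}{23} = - \frac{50530}{23}$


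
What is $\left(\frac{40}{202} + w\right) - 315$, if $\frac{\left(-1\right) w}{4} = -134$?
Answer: $\frac{22341}{101} \approx 221.2$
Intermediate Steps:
$w = 536$ ($w = \left(-4\right) \left(-134\right) = 536$)
$\left(\frac{40}{202} + w\right) - 315 = \left(\frac{40}{202} + 536\right) - 315 = \left(40 \cdot \frac{1}{202} + 536\right) - 315 = \left(\frac{20}{101} + 536\right) - 315 = \frac{54156}{101} - 315 = \frac{22341}{101}$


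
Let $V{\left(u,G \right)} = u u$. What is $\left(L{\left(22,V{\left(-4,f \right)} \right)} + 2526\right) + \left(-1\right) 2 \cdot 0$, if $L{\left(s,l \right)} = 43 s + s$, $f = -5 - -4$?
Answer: $3494$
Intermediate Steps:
$f = -1$ ($f = -5 + 4 = -1$)
$V{\left(u,G \right)} = u^{2}$
$L{\left(s,l \right)} = 44 s$
$\left(L{\left(22,V{\left(-4,f \right)} \right)} + 2526\right) + \left(-1\right) 2 \cdot 0 = \left(44 \cdot 22 + 2526\right) + \left(-1\right) 2 \cdot 0 = \left(968 + 2526\right) - 0 = 3494 + 0 = 3494$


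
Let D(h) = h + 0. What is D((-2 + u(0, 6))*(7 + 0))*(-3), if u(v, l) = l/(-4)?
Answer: 147/2 ≈ 73.500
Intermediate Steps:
u(v, l) = -l/4 (u(v, l) = l*(-1/4) = -l/4)
D(h) = h
D((-2 + u(0, 6))*(7 + 0))*(-3) = ((-2 - 1/4*6)*(7 + 0))*(-3) = ((-2 - 3/2)*7)*(-3) = -7/2*7*(-3) = -49/2*(-3) = 147/2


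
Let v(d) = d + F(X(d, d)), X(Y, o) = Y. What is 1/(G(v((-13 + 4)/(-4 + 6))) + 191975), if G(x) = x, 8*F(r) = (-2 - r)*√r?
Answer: 98288896/18868568509793 - 240*I*√2/18868568509793 ≈ 5.2091e-6 - 1.7988e-11*I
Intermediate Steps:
F(r) = √r*(-2 - r)/8 (F(r) = ((-2 - r)*√r)/8 = (√r*(-2 - r))/8 = √r*(-2 - r)/8)
v(d) = d + √d*(-2 - d)/8
1/(G(v((-13 + 4)/(-4 + 6))) + 191975) = 1/(((-13 + 4)/(-4 + 6) - √((-13 + 4)/(-4 + 6))*(2 + (-13 + 4)/(-4 + 6))/8) + 191975) = 1/((-9/2 - √(-9/2)*(2 - 9/2)/8) + 191975) = 1/((-9/2 - ⅛*3*I*√2/2*(-5/2)) + 191975) = 1/((-9/2 + 15*I*√2/32) + 191975) = 1/(383941/2 + 15*I*√2/32)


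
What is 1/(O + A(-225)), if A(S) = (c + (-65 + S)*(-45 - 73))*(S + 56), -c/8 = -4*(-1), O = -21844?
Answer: -1/5799616 ≈ -1.7243e-7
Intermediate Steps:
c = -32 (c = -(-32)*(-1) = -8*4 = -32)
A(S) = (56 + S)*(7638 - 118*S) (A(S) = (-32 + (-65 + S)*(-45 - 73))*(S + 56) = (-32 + (-65 + S)*(-118))*(56 + S) = (-32 + (7670 - 118*S))*(56 + S) = (7638 - 118*S)*(56 + S) = (56 + S)*(7638 - 118*S))
1/(O + A(-225)) = 1/(-21844 + (427728 - 118*(-225)² + 1030*(-225))) = 1/(-21844 + (427728 - 118*50625 - 231750)) = 1/(-21844 + (427728 - 5973750 - 231750)) = 1/(-21844 - 5777772) = 1/(-5799616) = -1/5799616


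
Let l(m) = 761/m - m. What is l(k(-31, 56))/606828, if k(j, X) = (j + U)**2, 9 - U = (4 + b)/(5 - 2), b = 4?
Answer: -29924935/29906911152 ≈ -0.0010006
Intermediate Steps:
U = 19/3 (U = 9 - (4 + 4)/(5 - 2) = 9 - 8/3 = 19/3 ≈ 6.3333)
k(j, X) = (19/3 + j)**2 (k(j, X) = (j + 19/3)**2 = (19/3 + j)**2)
l(m) = -m + 761/m
l(k(-31, 56))/606828 = (-(19 + 3*(-31))**2/9 + 761/(((19 + 3*(-31))**2/9)))/606828 = (-(19 - 93)**2/9 + 761/(((19 - 93)**2/9)))*(1/606828) = (-(-74)**2/9 + 761/(((1/9)*(-74)**2)))*(1/606828) = (-5476/9 + 761/(((1/9)*5476)))*(1/606828) = (-1*5476/9 + 761/(5476/9))*(1/606828) = (-5476/9 + 761*(9/5476))*(1/606828) = (-5476/9 + 6849/5476)*(1/606828) = -29924935/49284*1/606828 = -29924935/29906911152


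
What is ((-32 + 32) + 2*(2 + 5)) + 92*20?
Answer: 1854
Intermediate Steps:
((-32 + 32) + 2*(2 + 5)) + 92*20 = (0 + 2*7) + 1840 = (0 + 14) + 1840 = 14 + 1840 = 1854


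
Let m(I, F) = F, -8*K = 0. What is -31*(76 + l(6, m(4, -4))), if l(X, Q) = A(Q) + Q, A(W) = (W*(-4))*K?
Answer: -2232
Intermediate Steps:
K = 0 (K = -⅛*0 = 0)
A(W) = 0 (A(W) = (W*(-4))*0 = -4*W*0 = 0)
l(X, Q) = Q (l(X, Q) = 0 + Q = Q)
-31*(76 + l(6, m(4, -4))) = -31*(76 - 4) = -31*72 = -2232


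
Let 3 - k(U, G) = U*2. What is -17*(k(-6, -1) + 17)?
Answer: -544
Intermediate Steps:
k(U, G) = 3 - 2*U (k(U, G) = 3 - U*2 = 3 - 2*U)
-17*(k(-6, -1) + 17) = -17*((3 - 2*(-6)) + 17) = -17*((3 + 12) + 17) = -17*(15 + 17) = -17*32 = -544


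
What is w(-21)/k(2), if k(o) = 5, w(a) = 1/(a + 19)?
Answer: -⅒ ≈ -0.10000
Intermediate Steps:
w(a) = 1/(19 + a)
w(-21)/k(2) = 1/(5*(19 - 21)) = (⅕)/(-2) = (⅕)*(-½) = -⅒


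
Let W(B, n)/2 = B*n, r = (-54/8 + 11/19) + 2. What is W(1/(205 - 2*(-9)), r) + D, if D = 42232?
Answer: 357873651/8474 ≈ 42232.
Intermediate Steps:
r = -317/76 (r = (-54*⅛ + 11*(1/19)) + 2 = (-27/4 + 11/19) + 2 = -469/76 + 2 = -317/76 ≈ -4.1711)
W(B, n) = 2*B*n (W(B, n) = 2*(B*n) = 2*B*n)
W(1/(205 - 2*(-9)), r) + D = 2*(-317/76)/(205 - 2*(-9)) + 42232 = 2*(-317/76)/(205 + 18) + 42232 = 2*(-317/76)/223 + 42232 = 2*(1/223)*(-317/76) + 42232 = -317/8474 + 42232 = 357873651/8474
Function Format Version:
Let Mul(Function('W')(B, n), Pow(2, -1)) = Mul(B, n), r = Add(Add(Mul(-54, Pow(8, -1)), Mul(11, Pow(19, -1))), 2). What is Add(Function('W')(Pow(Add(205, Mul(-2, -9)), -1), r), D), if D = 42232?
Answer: Rational(357873651, 8474) ≈ 42232.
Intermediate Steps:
r = Rational(-317, 76) (r = Add(Add(Mul(-54, Rational(1, 8)), Mul(11, Rational(1, 19))), 2) = Add(Add(Rational(-27, 4), Rational(11, 19)), 2) = Add(Rational(-469, 76), 2) = Rational(-317, 76) ≈ -4.1711)
Function('W')(B, n) = Mul(2, B, n) (Function('W')(B, n) = Mul(2, Mul(B, n)) = Mul(2, B, n))
Add(Function('W')(Pow(Add(205, Mul(-2, -9)), -1), r), D) = Add(Mul(2, Pow(Add(205, Mul(-2, -9)), -1), Rational(-317, 76)), 42232) = Add(Mul(2, Pow(Add(205, 18), -1), Rational(-317, 76)), 42232) = Add(Mul(2, Pow(223, -1), Rational(-317, 76)), 42232) = Add(Mul(2, Rational(1, 223), Rational(-317, 76)), 42232) = Add(Rational(-317, 8474), 42232) = Rational(357873651, 8474)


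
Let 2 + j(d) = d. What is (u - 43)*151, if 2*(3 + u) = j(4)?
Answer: -6795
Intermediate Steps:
j(d) = -2 + d
u = -2 (u = -3 + (-2 + 4)/2 = -3 + (½)*2 = -3 + 1 = -2)
(u - 43)*151 = (-2 - 43)*151 = -45*151 = -6795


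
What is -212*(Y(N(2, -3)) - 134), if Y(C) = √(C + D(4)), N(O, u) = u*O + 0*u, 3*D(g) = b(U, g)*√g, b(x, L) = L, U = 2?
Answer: 28408 - 212*I*√30/3 ≈ 28408.0 - 387.06*I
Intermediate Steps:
D(g) = g^(3/2)/3 (D(g) = (g*√g)/3 = g^(3/2)/3)
N(O, u) = O*u (N(O, u) = O*u + 0 = O*u)
Y(C) = √(8/3 + C) (Y(C) = √(C + 4^(3/2)/3) = √(C + (⅓)*8) = √(C + 8/3) = √(8/3 + C))
-212*(Y(N(2, -3)) - 134) = -212*(√(24 + 9*(2*(-3)))/3 - 134) = -212*(√(24 + 9*(-6))/3 - 134) = -212*(√(24 - 54)/3 - 134) = -212*(√(-30)/3 - 134) = -212*((I*√30)/3 - 134) = -212*(I*√30/3 - 134) = -212*(-134 + I*√30/3) = 28408 - 212*I*√30/3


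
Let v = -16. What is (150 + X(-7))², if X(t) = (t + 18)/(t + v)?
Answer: 11826721/529 ≈ 22357.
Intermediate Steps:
X(t) = (18 + t)/(-16 + t) (X(t) = (t + 18)/(t - 16) = (18 + t)/(-16 + t))
(150 + X(-7))² = (150 + (18 - 7)/(-16 - 7))² = (150 + 11/(-23))² = (150 - 1/23*11)² = (150 - 11/23)² = (3439/23)² = 11826721/529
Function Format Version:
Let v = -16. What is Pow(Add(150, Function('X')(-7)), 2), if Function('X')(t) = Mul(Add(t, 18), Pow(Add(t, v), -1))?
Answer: Rational(11826721, 529) ≈ 22357.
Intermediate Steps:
Function('X')(t) = Mul(Pow(Add(-16, t), -1), Add(18, t)) (Function('X')(t) = Mul(Add(t, 18), Pow(Add(t, -16), -1)) = Mul(Add(18, t), Pow(Add(-16, t), -1)) = Mul(Pow(Add(-16, t), -1), Add(18, t)))
Pow(Add(150, Function('X')(-7)), 2) = Pow(Add(150, Mul(Pow(Add(-16, -7), -1), Add(18, -7))), 2) = Pow(Add(150, Mul(Pow(-23, -1), 11)), 2) = Pow(Add(150, Mul(Rational(-1, 23), 11)), 2) = Pow(Add(150, Rational(-11, 23)), 2) = Pow(Rational(3439, 23), 2) = Rational(11826721, 529)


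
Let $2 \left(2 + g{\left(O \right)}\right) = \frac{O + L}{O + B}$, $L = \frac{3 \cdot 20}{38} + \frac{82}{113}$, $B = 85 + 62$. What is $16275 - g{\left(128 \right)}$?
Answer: $\frac{9610207843}{590425} \approx 16277.0$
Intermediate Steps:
$B = 147$
$L = \frac{4948}{2147}$ ($L = 60 \cdot \frac{1}{38} + 82 \cdot \frac{1}{113} = \frac{30}{19} + \frac{82}{113} = \frac{4948}{2147} \approx 2.3046$)
$g{\left(O \right)} = -2 + \frac{\frac{4948}{2147} + O}{2 \left(147 + O\right)}$ ($g{\left(O \right)} = -2 + \frac{\left(O + \frac{4948}{2147}\right) \frac{1}{O + 147}}{2} = -2 + \frac{\left(\frac{4948}{2147} + O\right) \frac{1}{147 + O}}{2} = -2 + \frac{\frac{1}{147 + O} \left(\frac{4948}{2147} + O\right)}{2} = -2 + \frac{\frac{4948}{2147} + O}{2 \left(147 + O\right)}$)
$16275 - g{\left(128 \right)} = 16275 - \frac{-1257488 - 824448}{4294 \left(147 + 128\right)} = 16275 - \frac{-1257488 - 824448}{4294 \cdot 275} = 16275 - \frac{1}{4294} \cdot \frac{1}{275} \left(-2081936\right) = 16275 - - \frac{1040968}{590425} = 16275 + \frac{1040968}{590425} = \frac{9610207843}{590425}$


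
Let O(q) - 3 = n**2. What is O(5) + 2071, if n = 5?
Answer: 2099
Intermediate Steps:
O(q) = 28 (O(q) = 3 + 5**2 = 3 + 25 = 28)
O(5) + 2071 = 28 + 2071 = 2099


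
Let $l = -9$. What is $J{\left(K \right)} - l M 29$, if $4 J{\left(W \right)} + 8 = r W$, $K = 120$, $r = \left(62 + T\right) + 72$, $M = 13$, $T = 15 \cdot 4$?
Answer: $9211$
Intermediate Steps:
$T = 60$
$r = 194$ ($r = \left(62 + 60\right) + 72 = 122 + 72 = 194$)
$J{\left(W \right)} = -2 + \frac{97 W}{2}$ ($J{\left(W \right)} = -2 + \frac{194 W}{4} = -2 + \frac{97 W}{2}$)
$J{\left(K \right)} - l M 29 = \left(-2 + \frac{97}{2} \cdot 120\right) - \left(-9\right) 13 \cdot 29 = \left(-2 + 5820\right) - \left(-117\right) 29 = 5818 - -3393 = 5818 + 3393 = 9211$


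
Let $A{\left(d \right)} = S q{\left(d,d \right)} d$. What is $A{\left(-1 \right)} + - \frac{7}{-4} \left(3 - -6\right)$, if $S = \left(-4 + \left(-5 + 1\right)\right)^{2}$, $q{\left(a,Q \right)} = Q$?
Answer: $\frac{319}{4} \approx 79.75$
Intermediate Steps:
$S = 64$ ($S = \left(-4 - 4\right)^{2} = \left(-8\right)^{2} = 64$)
$A{\left(d \right)} = 64 d^{2}$ ($A{\left(d \right)} = 64 d d = 64 d^{2}$)
$A{\left(-1 \right)} + - \frac{7}{-4} \left(3 - -6\right) = 64 \left(-1\right)^{2} + - \frac{7}{-4} \left(3 - -6\right) = 64 \cdot 1 + \left(-7\right) \left(- \frac{1}{4}\right) \left(3 + 6\right) = 64 + \frac{7}{4} \cdot 9 = 64 + \frac{63}{4} = \frac{319}{4}$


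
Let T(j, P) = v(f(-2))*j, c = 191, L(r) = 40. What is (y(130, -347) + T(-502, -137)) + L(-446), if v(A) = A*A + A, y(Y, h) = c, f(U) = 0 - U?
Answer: -2781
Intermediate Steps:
f(U) = -U
y(Y, h) = 191
v(A) = A + A**2 (v(A) = A**2 + A = A + A**2)
T(j, P) = 6*j (T(j, P) = ((-1*(-2))*(1 - 1*(-2)))*j = (2*(1 + 2))*j = (2*3)*j = 6*j)
(y(130, -347) + T(-502, -137)) + L(-446) = (191 + 6*(-502)) + 40 = (191 - 3012) + 40 = -2821 + 40 = -2781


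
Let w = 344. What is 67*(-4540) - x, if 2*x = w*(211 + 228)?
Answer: -379688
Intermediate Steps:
x = 75508 (x = (344*(211 + 228))/2 = (344*439)/2 = (½)*151016 = 75508)
67*(-4540) - x = 67*(-4540) - 1*75508 = -304180 - 75508 = -379688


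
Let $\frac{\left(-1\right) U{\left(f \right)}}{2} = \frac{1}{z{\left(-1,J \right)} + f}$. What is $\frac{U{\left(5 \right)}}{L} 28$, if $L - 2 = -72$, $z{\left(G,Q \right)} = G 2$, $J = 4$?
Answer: $\frac{4}{15} \approx 0.26667$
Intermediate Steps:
$z{\left(G,Q \right)} = 2 G$
$L = -70$ ($L = 2 - 72 = -70$)
$U{\left(f \right)} = - \frac{2}{-2 + f}$ ($U{\left(f \right)} = - \frac{2}{2 \left(-1\right) + f} = - \frac{2}{-2 + f}$)
$\frac{U{\left(5 \right)}}{L} 28 = \frac{\left(-2\right) \frac{1}{-2 + 5}}{-70} \cdot 28 = - \frac{\left(-2\right) \frac{1}{3}}{70} \cdot 28 = \left(- \frac{1}{70}\right) \left(- \frac{2}{3}\right) 28 = \frac{1}{105} \cdot 28 = \frac{4}{15}$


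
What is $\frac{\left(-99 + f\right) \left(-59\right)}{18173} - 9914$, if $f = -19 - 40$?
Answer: $- \frac{180157800}{18173} \approx -9913.5$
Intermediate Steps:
$f = -59$
$\frac{\left(-99 + f\right) \left(-59\right)}{18173} - 9914 = \frac{\left(-99 - 59\right) \left(-59\right)}{18173} - 9914 = \left(-158\right) \left(-59\right) \frac{1}{18173} - 9914 = 9322 \cdot \frac{1}{18173} - 9914 = \frac{9322}{18173} - 9914 = - \frac{180157800}{18173}$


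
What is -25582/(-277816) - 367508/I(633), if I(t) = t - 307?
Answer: -25522815699/22642004 ≈ -1127.2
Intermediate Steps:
I(t) = -307 + t
-25582/(-277816) - 367508/I(633) = -25582/(-277816) - 367508/(-307 + 633) = -25582*(-1/277816) - 367508/326 = 12791/138908 - 367508*1/326 = 12791/138908 - 183754/163 = -25522815699/22642004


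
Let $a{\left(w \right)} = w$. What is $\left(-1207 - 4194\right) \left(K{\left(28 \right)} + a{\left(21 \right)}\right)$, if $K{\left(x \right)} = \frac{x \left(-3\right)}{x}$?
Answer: $-97218$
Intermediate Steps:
$K{\left(x \right)} = -3$ ($K{\left(x \right)} = \frac{\left(-3\right) x}{x} = -3$)
$\left(-1207 - 4194\right) \left(K{\left(28 \right)} + a{\left(21 \right)}\right) = \left(-1207 - 4194\right) \left(-3 + 21\right) = \left(-5401\right) 18 = -97218$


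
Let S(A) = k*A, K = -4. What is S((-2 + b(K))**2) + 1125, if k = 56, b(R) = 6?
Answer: 2021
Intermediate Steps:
S(A) = 56*A
S((-2 + b(K))**2) + 1125 = 56*(-2 + 6)**2 + 1125 = 56*4**2 + 1125 = 56*16 + 1125 = 896 + 1125 = 2021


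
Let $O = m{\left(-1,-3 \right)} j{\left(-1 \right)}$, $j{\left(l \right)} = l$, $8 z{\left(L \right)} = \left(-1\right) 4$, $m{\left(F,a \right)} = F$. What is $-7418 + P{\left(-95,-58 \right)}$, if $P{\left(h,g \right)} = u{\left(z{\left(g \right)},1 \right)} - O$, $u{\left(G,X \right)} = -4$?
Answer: $-7423$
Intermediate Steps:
$z{\left(L \right)} = - \frac{1}{2}$ ($z{\left(L \right)} = \frac{\left(-1\right) 4}{8} = \frac{1}{8} \left(-4\right) = - \frac{1}{2}$)
$O = 1$ ($O = \left(-1\right) \left(-1\right) = 1$)
$P{\left(h,g \right)} = -5$ ($P{\left(h,g \right)} = -4 - 1 = -5$)
$-7418 + P{\left(-95,-58 \right)} = -7418 - 5 = -7423$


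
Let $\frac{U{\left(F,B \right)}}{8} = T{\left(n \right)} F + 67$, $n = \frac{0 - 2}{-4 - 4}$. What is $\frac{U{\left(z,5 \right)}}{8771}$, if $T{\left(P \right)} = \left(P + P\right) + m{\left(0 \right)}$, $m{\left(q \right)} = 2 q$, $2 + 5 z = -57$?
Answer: $\frac{2444}{43855} \approx 0.055729$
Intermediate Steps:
$z = - \frac{59}{5}$ ($z = - \frac{2}{5} + \frac{1}{5} \left(-57\right) = - \frac{2}{5} - \frac{57}{5} = - \frac{59}{5} \approx -11.8$)
$n = \frac{1}{4}$ ($n = - \frac{2}{-8} = \left(-2\right) \left(- \frac{1}{8}\right) = \frac{1}{4} \approx 0.25$)
$T{\left(P \right)} = 2 P$ ($T{\left(P \right)} = \left(P + P\right) + 2 \cdot 0 = 2 P + 0 = 2 P$)
$U{\left(F,B \right)} = 536 + 4 F$ ($U{\left(F,B \right)} = 8 \left(2 \cdot \frac{1}{4} F + 67\right) = 8 \left(\frac{F}{2} + 67\right) = 8 \left(67 + \frac{F}{2}\right) = 536 + 4 F$)
$\frac{U{\left(z,5 \right)}}{8771} = \frac{536 + 4 \left(- \frac{59}{5}\right)}{8771} = \left(536 - \frac{236}{5}\right) \frac{1}{8771} = \frac{2444}{5} \cdot \frac{1}{8771} = \frac{2444}{43855}$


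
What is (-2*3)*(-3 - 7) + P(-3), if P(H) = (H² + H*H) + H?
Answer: 75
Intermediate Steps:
P(H) = H + 2*H² (P(H) = (H² + H²) + H = 2*H² + H = H + 2*H²)
(-2*3)*(-3 - 7) + P(-3) = (-2*3)*(-3 - 7) - 3*(1 + 2*(-3)) = -6*(-10) - 3*(1 - 6) = 60 - 3*(-5) = 60 + 15 = 75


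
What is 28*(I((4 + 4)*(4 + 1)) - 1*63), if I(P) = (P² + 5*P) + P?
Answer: 49756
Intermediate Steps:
I(P) = P² + 6*P
28*(I((4 + 4)*(4 + 1)) - 1*63) = 28*(((4 + 4)*(4 + 1))*(6 + (4 + 4)*(4 + 1)) - 1*63) = 28*((8*5)*(6 + 8*5) - 63) = 28*(40*(6 + 40) - 63) = 28*(40*46 - 63) = 28*(1840 - 63) = 28*1777 = 49756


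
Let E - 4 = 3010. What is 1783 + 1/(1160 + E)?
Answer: 7442243/4174 ≈ 1783.0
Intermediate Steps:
E = 3014 (E = 4 + 3010 = 3014)
1783 + 1/(1160 + E) = 1783 + 1/(1160 + 3014) = 1783 + 1/4174 = 7442243/4174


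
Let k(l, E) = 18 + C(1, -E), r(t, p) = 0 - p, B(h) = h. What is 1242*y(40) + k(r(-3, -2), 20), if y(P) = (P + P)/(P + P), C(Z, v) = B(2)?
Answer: 1262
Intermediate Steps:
C(Z, v) = 2
r(t, p) = -p
k(l, E) = 20 (k(l, E) = 18 + 2 = 20)
y(P) = 1 (y(P) = (2*P)/((2*P)) = (2*P)*(1/(2*P)) = 1)
1242*y(40) + k(r(-3, -2), 20) = 1242*1 + 20 = 1242 + 20 = 1262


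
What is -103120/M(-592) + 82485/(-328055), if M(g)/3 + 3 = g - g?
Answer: 520435219/45423 ≈ 11458.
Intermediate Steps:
M(g) = -9 (M(g) = -9 + 3*(g - g) = -9 + 3*0 = -9 + 0 = -9)
-103120/M(-592) + 82485/(-328055) = -103120/(-9) + 82485/(-328055) = -103120*(-⅑) + 82485*(-1/328055) = 103120/9 - 1269/5047 = 520435219/45423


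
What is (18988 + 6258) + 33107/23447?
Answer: 591976069/23447 ≈ 25247.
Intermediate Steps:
(18988 + 6258) + 33107/23447 = 25246 + 33107*(1/23447) = 25246 + 33107/23447 = 591976069/23447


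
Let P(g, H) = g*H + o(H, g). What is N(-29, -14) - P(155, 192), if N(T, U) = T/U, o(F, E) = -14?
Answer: -416415/14 ≈ -29744.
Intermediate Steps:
P(g, H) = -14 + H*g (P(g, H) = g*H - 14 = H*g - 14 = -14 + H*g)
N(-29, -14) - P(155, 192) = -29/(-14) - (-14 + 192*155) = -29*(-1/14) - (-14 + 29760) = 29/14 - 1*29746 = 29/14 - 29746 = -416415/14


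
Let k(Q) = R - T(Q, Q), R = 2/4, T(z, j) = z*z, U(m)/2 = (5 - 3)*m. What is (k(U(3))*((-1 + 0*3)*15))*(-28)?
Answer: -60270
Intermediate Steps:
U(m) = 4*m (U(m) = 2*((5 - 3)*m) = 2*(2*m) = 4*m)
T(z, j) = z**2
R = 1/2 (R = 2*(1/4) = 1/2 ≈ 0.50000)
k(Q) = 1/2 - Q**2
(k(U(3))*((-1 + 0*3)*15))*(-28) = ((1/2 - (4*3)**2)*((-1 + 0*3)*15))*(-28) = ((1/2 - 1*12**2)*((-1 + 0)*15))*(-28) = ((1/2 - 1*144)*(-1*15))*(-28) = ((1/2 - 144)*(-15))*(-28) = -287/2*(-15)*(-28) = (4305/2)*(-28) = -60270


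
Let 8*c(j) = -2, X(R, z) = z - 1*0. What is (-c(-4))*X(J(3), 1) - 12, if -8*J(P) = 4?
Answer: -47/4 ≈ -11.750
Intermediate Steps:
J(P) = -½ (J(P) = -⅛*4 = -½)
X(R, z) = z (X(R, z) = z + 0 = z)
c(j) = -¼ (c(j) = (⅛)*(-2) = -¼)
(-c(-4))*X(J(3), 1) - 12 = -1*(-¼)*1 - 12 = (¼)*1 - 12 = ¼ - 12 = -47/4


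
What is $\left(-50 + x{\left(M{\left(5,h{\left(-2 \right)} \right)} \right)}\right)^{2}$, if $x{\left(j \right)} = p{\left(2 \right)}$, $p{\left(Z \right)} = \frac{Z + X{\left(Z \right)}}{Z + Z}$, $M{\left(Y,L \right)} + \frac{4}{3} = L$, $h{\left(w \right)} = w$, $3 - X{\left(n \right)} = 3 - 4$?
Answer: $\frac{9409}{4} \approx 2352.3$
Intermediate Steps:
$X{\left(n \right)} = 4$ ($X{\left(n \right)} = 3 - \left(3 - 4\right) = 3 - -1 = 3 + 1 = 4$)
$M{\left(Y,L \right)} = - \frac{4}{3} + L$
$p{\left(Z \right)} = \frac{4 + Z}{2 Z}$ ($p{\left(Z \right)} = \frac{Z + 4}{Z + Z} = \frac{4 + Z}{2 Z}$)
$x{\left(j \right)} = \frac{3}{2}$ ($x{\left(j \right)} = \frac{4 + 2}{2 \cdot 2} = \frac{1}{2} \cdot \frac{1}{2} \cdot 6 = \frac{3}{2}$)
$\left(-50 + x{\left(M{\left(5,h{\left(-2 \right)} \right)} \right)}\right)^{2} = \left(-50 + \frac{3}{2}\right)^{2} = \left(- \frac{97}{2}\right)^{2} = \frac{9409}{4}$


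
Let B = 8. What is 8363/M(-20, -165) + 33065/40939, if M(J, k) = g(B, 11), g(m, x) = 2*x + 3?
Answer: 343199482/1023475 ≈ 335.33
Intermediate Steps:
g(m, x) = 3 + 2*x
M(J, k) = 25 (M(J, k) = 3 + 2*11 = 3 + 22 = 25)
8363/M(-20, -165) + 33065/40939 = 8363/25 + 33065/40939 = 343199482/1023475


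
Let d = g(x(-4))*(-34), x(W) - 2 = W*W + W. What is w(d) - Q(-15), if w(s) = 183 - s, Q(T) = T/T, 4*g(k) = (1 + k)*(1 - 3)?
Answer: -73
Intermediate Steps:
x(W) = 2 + W + W**2 (x(W) = 2 + (W*W + W) = 2 + (W**2 + W) = 2 + (W + W**2) = 2 + W + W**2)
g(k) = -1/2 - k/2 (g(k) = ((1 + k)*(1 - 3))/4 = ((1 + k)*(-2))/4 = (-2 - 2*k)/4 = -1/2 - k/2)
d = 255 (d = (-1/2 - (2 - 4 + (-4)**2)/2)*(-34) = (-1/2 - (2 - 4 + 16)/2)*(-34) = (-1/2 - 1/2*14)*(-34) = (-1/2 - 7)*(-34) = -15/2*(-34) = 255)
Q(T) = 1
w(d) - Q(-15) = (183 - 1*255) - 1*1 = (183 - 255) - 1 = -72 - 1 = -73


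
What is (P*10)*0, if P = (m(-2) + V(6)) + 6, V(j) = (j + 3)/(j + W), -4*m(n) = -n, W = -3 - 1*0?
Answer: 0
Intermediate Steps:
W = -3 (W = -3 + 0 = -3)
m(n) = n/4 (m(n) = -(-1)*n/4 = n/4)
V(j) = (3 + j)/(-3 + j) (V(j) = (j + 3)/(j - 3) = (3 + j)/(-3 + j))
P = 17/2 (P = ((1/4)*(-2) + (3 + 6)/(-3 + 6)) + 6 = (-1/2 + 9/3) + 6 = (-1/2 + (1/3)*9) + 6 = (-1/2 + 3) + 6 = 5/2 + 6 = 17/2 ≈ 8.5000)
(P*10)*0 = ((17/2)*10)*0 = 85*0 = 0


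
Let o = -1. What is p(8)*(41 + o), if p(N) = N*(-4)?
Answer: -1280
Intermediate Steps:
p(N) = -4*N
p(8)*(41 + o) = (-4*8)*(41 - 1) = -32*40 = -1280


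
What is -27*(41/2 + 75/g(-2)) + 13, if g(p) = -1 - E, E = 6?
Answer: -3517/14 ≈ -251.21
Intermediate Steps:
g(p) = -7 (g(p) = -1 - 1*6 = -1 - 6 = -7)
-27*(41/2 + 75/g(-2)) + 13 = -27*(41/2 + 75/(-7)) + 13 = -27*(41*(½) + 75*(-⅐)) + 13 = -27*(41/2 - 75/7) + 13 = -27*137/14 + 13 = -3699/14 + 13 = -3517/14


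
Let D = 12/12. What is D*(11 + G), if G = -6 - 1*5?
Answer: 0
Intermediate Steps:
D = 1 (D = 12*(1/12) = 1)
G = -11 (G = -6 - 5 = -11)
D*(11 + G) = 1*(11 - 11) = 1*0 = 0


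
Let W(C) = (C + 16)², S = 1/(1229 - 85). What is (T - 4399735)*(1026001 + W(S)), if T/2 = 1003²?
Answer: -3206941551249741637/1308736 ≈ -2.4504e+12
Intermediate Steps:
T = 2012018 (T = 2*1003² = 2*1006009 = 2012018)
S = 1/1144 ≈ 0.00087413
W(C) = (16 + C)²
(T - 4399735)*(1026001 + W(S)) = (2012018 - 4399735)*(1026001 + (16 + 1/1144)²) = -2387717*(1026001 + (18305/1144)²) = -2387717*(1026001 + 335073025/1308736) = -2387717*1343099517761/1308736 = -3206941551249741637/1308736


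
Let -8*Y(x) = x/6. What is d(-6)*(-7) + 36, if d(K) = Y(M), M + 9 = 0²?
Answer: 555/16 ≈ 34.688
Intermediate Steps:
M = -9 (M = -9 + 0² = -9 + 0 = -9)
Y(x) = -x/48 (Y(x) = -x/(8*6) = -x/48)
d(K) = 3/16 (d(K) = -1/48*(-9) = 3/16)
d(-6)*(-7) + 36 = (3/16)*(-7) + 36 = -21/16 + 36 = 555/16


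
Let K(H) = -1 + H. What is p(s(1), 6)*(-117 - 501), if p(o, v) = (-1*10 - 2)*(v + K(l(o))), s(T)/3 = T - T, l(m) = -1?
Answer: 29664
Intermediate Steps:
s(T) = 0 (s(T) = 3*(T - T) = 3*0 = 0)
p(o, v) = 24 - 12*v (p(o, v) = (-1*10 - 2)*(v + (-1 - 1)) = (-10 - 2)*(v - 2) = -12*(-2 + v) = 24 - 12*v)
p(s(1), 6)*(-117 - 501) = (24 - 12*6)*(-117 - 501) = (24 - 72)*(-618) = -48*(-618) = 29664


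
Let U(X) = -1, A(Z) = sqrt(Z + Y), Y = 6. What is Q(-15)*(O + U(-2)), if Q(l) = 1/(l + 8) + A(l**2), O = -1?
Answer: 2/7 - 2*sqrt(231) ≈ -30.112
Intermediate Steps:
A(Z) = sqrt(6 + Z) (A(Z) = sqrt(Z + 6) = sqrt(6 + Z))
Q(l) = sqrt(6 + l**2) + 1/(8 + l) (Q(l) = 1/(l + 8) + sqrt(6 + l**2) = 1/(8 + l) + sqrt(6 + l**2) = sqrt(6 + l**2) + 1/(8 + l))
Q(-15)*(O + U(-2)) = ((1 + 8*sqrt(6 + (-15)**2) - 15*sqrt(6 + (-15)**2))/(8 - 15))*(-1 - 1) = ((1 + 8*sqrt(6 + 225) - 15*sqrt(6 + 225))/(-7))*(-2) = -(1 + 8*sqrt(231) - 15*sqrt(231))/7*(-2) = -(1 - 7*sqrt(231))/7*(-2) = (-1/7 + sqrt(231))*(-2) = 2/7 - 2*sqrt(231)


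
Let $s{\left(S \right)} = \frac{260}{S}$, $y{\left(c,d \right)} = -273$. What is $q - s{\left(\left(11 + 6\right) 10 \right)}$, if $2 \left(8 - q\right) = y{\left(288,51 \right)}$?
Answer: $\frac{4861}{34} \approx 142.97$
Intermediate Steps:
$q = \frac{289}{2}$ ($q = 8 - - \frac{273}{2} = 8 + \frac{273}{2} = \frac{289}{2} \approx 144.5$)
$q - s{\left(\left(11 + 6\right) 10 \right)} = \frac{289}{2} - \frac{260}{\left(11 + 6\right) 10} = \frac{289}{2} - \frac{260}{17 \cdot 10} = \frac{289}{2} - \frac{260}{170} = \frac{289}{2} - 260 \cdot \frac{1}{170} = \frac{289}{2} - \frac{26}{17} = \frac{4861}{34}$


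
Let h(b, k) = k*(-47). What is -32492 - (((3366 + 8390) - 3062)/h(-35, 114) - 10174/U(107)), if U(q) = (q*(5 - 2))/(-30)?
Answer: -3195341869/95551 ≈ -33441.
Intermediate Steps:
h(b, k) = -47*k
U(q) = -q/10 (U(q) = (q*3)*(-1/30) = (3*q)*(-1/30) = -q/10)
-32492 - (((3366 + 8390) - 3062)/h(-35, 114) - 10174/U(107)) = -32492 - (((3366 + 8390) - 3062)/((-47*114)) - 10174/((-⅒*107))) = -32492 - ((11756 - 3062)/(-5358) - 10174/(-107/10)) = -32492 - (8694*(-1/5358) - 10174*(-10/107)) = -32492 - (-1449/893 + 101740/107) = -32492 - 1*90698777/95551 = -32492 - 90698777/95551 = -3195341869/95551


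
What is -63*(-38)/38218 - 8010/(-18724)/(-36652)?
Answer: 410657289183/6556986282616 ≈ 0.062629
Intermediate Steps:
-63*(-38)/38218 - 8010/(-18724)/(-36652) = 2394*(1/38218) - 8010*(-1/18724)*(-1/36652) = 1197/19109 + (4005/9362)*(-1/36652) = 1197/19109 - 4005/343136024 = 410657289183/6556986282616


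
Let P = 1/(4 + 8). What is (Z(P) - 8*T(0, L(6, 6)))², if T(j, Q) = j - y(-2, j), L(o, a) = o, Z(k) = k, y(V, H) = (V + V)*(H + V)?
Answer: 591361/144 ≈ 4106.7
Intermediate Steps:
y(V, H) = 2*V*(H + V) (y(V, H) = (2*V)*(H + V) = 2*V*(H + V))
P = 1/12 ≈ 0.083333
T(j, Q) = -8 + 5*j (T(j, Q) = j - 2*(-2)*(j - 2) = j - 2*(-2)*(-2 + j) = j - (8 - 4*j) = j + (-8 + 4*j) = -8 + 5*j)
(Z(P) - 8*T(0, L(6, 6)))² = (1/12 - 8*(-8 + 5*0))² = (1/12 - 8*(-8 + 0))² = (1/12 - 8*(-8))² = (1/12 + 64)² = (769/12)² = 591361/144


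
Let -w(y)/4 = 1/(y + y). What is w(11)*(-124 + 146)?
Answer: -4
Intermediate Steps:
w(y) = -2/y (w(y) = -4/(y + y) = -4*1/(2*y) = -2/y)
w(11)*(-124 + 146) = (-2/11)*(-124 + 146) = -2*1/11*22 = -2/11*22 = -4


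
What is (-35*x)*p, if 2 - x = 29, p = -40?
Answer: -37800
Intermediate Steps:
x = -27 (x = 2 - 1*29 = 2 - 29 = -27)
(-35*x)*p = -35*(-27)*(-40) = 945*(-40) = -37800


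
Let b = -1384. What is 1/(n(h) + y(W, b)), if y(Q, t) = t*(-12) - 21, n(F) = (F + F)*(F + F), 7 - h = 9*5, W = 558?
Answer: 1/22363 ≈ 4.4717e-5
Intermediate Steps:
h = -38 (h = 7 - 9*5 = 7 - 1*45 = 7 - 45 = -38)
n(F) = 4*F² (n(F) = (2*F)*(2*F) = 4*F²)
y(Q, t) = -21 - 12*t (y(Q, t) = -12*t - 21 = -21 - 12*t)
1/(n(h) + y(W, b)) = 1/(4*(-38)² + (-21 - 12*(-1384))) = 1/(4*1444 + (-21 + 16608)) = 1/(5776 + 16587) = 1/22363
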